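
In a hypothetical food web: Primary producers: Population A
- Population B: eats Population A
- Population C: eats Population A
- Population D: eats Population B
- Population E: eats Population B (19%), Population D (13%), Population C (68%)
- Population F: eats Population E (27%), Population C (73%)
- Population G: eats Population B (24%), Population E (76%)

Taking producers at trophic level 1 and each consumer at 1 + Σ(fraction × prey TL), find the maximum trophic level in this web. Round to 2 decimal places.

3.86

Population B: 1 + 1 = 2
Population C: 1 + 1 = 2
Population D: 1 + 2 = 3
Population E: 1 + (0.19×2 + 0.13×3 + 0.68×2) = 3.13
Population F: 1 + (0.27×3.13 + 0.73×2) = 3.3051
Population G: 1 + (0.24×2 + 0.76×3.13) = 3.8588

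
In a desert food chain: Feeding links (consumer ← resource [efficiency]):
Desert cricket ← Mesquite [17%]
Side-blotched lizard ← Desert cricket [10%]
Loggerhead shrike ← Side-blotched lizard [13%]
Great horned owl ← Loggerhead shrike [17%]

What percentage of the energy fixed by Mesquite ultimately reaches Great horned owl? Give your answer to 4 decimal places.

Product of link efficiencies: 0.17 × 0.1 × 0.13 × 0.17 = 0.0003757
As a percentage: 0.0003757 × 100 = 0.0376%

0.0376%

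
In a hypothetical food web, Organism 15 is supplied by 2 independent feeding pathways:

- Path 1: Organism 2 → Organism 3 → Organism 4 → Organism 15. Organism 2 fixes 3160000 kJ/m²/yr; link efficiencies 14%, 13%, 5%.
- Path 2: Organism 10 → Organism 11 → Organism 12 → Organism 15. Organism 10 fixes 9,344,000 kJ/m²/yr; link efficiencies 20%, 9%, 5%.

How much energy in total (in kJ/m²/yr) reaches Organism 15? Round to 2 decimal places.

11285.20 kJ/m²/yr

Path 1: 3160000 × 0.14 × 0.13 × 0.05 = 2875.6 kJ/m²/yr
Path 2: 9344000 × 0.2 × 0.09 × 0.05 = 8409.6 kJ/m²/yr
Total at Organism 15: 2875.6 + 8409.6 = 11285.2 kJ/m²/yr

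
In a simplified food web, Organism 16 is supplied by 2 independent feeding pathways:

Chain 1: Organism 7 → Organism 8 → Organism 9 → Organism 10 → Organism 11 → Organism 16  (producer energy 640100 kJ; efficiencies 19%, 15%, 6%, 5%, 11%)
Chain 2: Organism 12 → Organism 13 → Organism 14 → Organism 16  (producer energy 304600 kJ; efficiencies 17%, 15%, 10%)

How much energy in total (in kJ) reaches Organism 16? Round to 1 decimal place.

782.8 kJ

Chain 1: 640100 × 0.19 × 0.15 × 0.06 × 0.05 × 0.11 = 6.0201405 kJ
Chain 2: 304600 × 0.17 × 0.15 × 0.1 = 776.73 kJ
Total at Organism 16: 6.0201405 + 776.73 = 782.7501405 kJ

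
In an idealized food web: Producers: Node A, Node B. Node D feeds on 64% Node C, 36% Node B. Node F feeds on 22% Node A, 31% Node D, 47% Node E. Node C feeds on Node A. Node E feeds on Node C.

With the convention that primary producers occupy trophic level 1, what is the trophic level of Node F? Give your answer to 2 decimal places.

Node C: 1 + 1 = 2
Node D: 1 + (0.64×2 + 0.36×1) = 2.64
Node E: 1 + 2 = 3
Node F: 1 + (0.22×1 + 0.31×2.64 + 0.47×3) = 3.4484

3.45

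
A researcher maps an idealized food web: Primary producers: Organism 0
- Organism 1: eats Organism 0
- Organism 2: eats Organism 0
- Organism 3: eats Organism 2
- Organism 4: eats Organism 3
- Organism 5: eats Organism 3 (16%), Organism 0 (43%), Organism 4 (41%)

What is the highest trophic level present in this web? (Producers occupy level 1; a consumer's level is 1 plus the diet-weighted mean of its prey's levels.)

Organism 1: 1 + 1 = 2
Organism 2: 1 + 1 = 2
Organism 3: 1 + 2 = 3
Organism 4: 1 + 3 = 4
Organism 5: 1 + (0.16×3 + 0.43×1 + 0.41×4) = 3.55

4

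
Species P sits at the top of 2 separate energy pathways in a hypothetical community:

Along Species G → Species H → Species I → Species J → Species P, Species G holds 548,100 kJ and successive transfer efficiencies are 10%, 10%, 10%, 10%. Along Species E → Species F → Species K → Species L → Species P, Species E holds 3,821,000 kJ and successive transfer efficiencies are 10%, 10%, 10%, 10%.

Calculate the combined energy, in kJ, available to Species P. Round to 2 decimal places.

Via Species G: 548100 × 0.1 × 0.1 × 0.1 × 0.1 = 54.81 kJ
Via Species E: 3821000 × 0.1 × 0.1 × 0.1 × 0.1 = 382.1 kJ
Total at Species P: 54.81 + 382.1 = 436.91 kJ

436.91 kJ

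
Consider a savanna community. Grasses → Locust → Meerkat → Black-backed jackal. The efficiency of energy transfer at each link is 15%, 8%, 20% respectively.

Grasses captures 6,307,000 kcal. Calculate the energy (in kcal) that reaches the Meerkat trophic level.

Locust: 6307000 × 0.15 = 946050 kcal
Meerkat: 946050 × 0.08 = 75684 kcal

75684 kcal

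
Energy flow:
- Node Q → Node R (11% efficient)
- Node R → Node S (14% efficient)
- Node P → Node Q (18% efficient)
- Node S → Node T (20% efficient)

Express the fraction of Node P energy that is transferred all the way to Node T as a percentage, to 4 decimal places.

0.0554%

Product of link efficiencies: 0.18 × 0.11 × 0.14 × 0.2 = 0.0005544
As a percentage: 0.0005544 × 100 = 0.0554%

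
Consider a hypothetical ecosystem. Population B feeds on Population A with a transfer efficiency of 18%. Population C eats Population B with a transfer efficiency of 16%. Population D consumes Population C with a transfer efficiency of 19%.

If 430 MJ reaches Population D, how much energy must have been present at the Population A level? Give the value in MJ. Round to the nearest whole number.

78582 MJ

Cumulative transfer efficiency: 0.18 × 0.16 × 0.19 = 0.005472
Population A energy = 430 / 0.005472 = 78582 MJ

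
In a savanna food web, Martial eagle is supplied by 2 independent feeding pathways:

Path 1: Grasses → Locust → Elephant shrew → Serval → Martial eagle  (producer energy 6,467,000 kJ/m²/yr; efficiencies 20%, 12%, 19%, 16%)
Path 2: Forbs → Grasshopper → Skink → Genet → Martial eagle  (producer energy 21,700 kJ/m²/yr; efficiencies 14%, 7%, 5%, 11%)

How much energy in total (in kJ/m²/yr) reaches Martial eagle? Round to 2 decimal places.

4719.49 kJ/m²/yr

Path 1: 6467000 × 0.2 × 0.12 × 0.19 × 0.16 = 4718.3232 kJ/m²/yr
Path 2: 21700 × 0.14 × 0.07 × 0.05 × 0.11 = 1.16963 kJ/m²/yr
Total at Martial eagle: 4718.3232 + 1.16963 = 4719.49283 kJ/m²/yr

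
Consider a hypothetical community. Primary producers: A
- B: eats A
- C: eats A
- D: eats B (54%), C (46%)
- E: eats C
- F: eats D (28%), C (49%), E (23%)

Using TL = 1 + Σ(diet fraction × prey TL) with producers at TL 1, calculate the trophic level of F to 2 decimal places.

B: 1 + 1 = 2
C: 1 + 1 = 2
D: 1 + (0.54×2 + 0.46×2) = 3
E: 1 + 2 = 3
F: 1 + (0.28×3 + 0.49×2 + 0.23×3) = 3.51

3.51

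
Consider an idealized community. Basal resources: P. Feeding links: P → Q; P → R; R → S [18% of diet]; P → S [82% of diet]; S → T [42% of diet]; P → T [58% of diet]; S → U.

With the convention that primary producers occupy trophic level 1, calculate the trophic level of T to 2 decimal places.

2.50

Q: 1 + 1 = 2
R: 1 + 1 = 2
S: 1 + (0.18×2 + 0.82×1) = 2.18
T: 1 + (0.42×2.18 + 0.58×1) = 2.4956
U: 1 + 2.18 = 3.18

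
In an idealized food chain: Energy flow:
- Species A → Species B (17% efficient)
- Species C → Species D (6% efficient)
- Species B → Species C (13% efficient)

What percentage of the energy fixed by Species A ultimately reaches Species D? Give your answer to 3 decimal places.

0.133%

Product of link efficiencies: 0.17 × 0.13 × 0.06 = 0.001326
As a percentage: 0.001326 × 100 = 0.133%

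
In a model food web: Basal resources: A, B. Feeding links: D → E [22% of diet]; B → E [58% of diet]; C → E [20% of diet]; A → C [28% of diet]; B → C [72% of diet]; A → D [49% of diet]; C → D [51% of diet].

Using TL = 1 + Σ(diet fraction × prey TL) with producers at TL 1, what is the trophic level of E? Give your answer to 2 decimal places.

2.53

C: 1 + (0.28×1 + 0.72×1) = 2
D: 1 + (0.51×2 + 0.49×1) = 2.51
E: 1 + (0.2×2 + 0.58×1 + 0.22×2.51) = 2.5322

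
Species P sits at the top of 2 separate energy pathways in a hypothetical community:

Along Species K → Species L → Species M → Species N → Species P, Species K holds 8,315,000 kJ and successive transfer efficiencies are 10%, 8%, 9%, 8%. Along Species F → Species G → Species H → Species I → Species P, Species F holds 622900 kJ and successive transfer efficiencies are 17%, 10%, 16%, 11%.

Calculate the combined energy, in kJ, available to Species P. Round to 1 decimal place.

Via Species K: 8315000 × 0.1 × 0.08 × 0.09 × 0.08 = 478.944 kJ
Via Species F: 622900 × 0.17 × 0.1 × 0.16 × 0.11 = 186.37168 kJ
Total at Species P: 478.944 + 186.37168 = 665.31568 kJ

665.3 kJ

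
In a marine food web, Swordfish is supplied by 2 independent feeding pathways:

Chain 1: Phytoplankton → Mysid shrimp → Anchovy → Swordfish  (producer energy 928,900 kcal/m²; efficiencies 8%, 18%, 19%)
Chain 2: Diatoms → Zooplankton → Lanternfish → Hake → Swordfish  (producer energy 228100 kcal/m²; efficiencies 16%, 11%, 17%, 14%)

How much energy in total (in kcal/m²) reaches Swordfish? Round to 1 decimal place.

2637.0 kcal/m²

Chain 1: 928900 × 0.08 × 0.18 × 0.19 = 2541.4704 kcal/m²
Chain 2: 228100 × 0.16 × 0.11 × 0.17 × 0.14 = 95.546528 kcal/m²
Total at Swordfish: 2541.4704 + 95.546528 = 2637.016928 kcal/m²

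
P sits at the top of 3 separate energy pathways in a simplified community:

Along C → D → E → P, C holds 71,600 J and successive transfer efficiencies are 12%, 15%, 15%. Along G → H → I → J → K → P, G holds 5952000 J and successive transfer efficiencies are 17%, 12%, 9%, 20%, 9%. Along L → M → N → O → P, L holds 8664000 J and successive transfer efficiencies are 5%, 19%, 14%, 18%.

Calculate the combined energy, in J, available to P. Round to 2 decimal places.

Via C: 71600 × 0.12 × 0.15 × 0.15 = 193.32 J
Via G: 5952000 × 0.17 × 0.12 × 0.09 × 0.2 × 0.09 = 196.701696 J
Via L: 8664000 × 0.05 × 0.19 × 0.14 × 0.18 = 2074.1616 J
Total at P: 193.32 + 196.701696 + 2074.1616 = 2464.183296 J

2464.18 J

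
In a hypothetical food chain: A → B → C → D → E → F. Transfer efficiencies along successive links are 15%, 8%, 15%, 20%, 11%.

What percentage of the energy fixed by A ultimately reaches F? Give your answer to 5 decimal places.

Product of link efficiencies: 0.15 × 0.08 × 0.15 × 0.2 × 0.11 = 0.0000396
As a percentage: 0.0000396 × 100 = 0.00396%

0.00396%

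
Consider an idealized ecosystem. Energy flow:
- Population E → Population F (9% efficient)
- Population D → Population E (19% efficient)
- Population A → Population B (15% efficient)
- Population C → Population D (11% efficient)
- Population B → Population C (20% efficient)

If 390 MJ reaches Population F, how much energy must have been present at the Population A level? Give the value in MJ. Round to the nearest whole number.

Cumulative transfer efficiency: 0.15 × 0.2 × 0.11 × 0.19 × 0.09 = 0.00005643
Population A energy = 390 / 0.00005643 = 6911217 MJ

6911217 MJ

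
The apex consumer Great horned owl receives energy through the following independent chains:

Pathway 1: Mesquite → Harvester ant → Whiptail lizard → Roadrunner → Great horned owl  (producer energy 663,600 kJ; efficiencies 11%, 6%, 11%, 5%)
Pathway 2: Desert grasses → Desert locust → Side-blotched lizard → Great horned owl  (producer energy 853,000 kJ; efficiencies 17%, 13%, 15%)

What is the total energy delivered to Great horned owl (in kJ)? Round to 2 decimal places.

Pathway 1: 663600 × 0.11 × 0.06 × 0.11 × 0.05 = 24.08868 kJ
Pathway 2: 853000 × 0.17 × 0.13 × 0.15 = 2827.695 kJ
Total at Great horned owl: 24.08868 + 2827.695 = 2851.78368 kJ

2851.78 kJ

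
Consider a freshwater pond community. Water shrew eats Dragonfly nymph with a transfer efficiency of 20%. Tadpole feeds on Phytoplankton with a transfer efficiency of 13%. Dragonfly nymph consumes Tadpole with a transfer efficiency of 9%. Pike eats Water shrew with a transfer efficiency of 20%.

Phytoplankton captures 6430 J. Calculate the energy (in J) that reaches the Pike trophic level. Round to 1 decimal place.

3.0 J

Tadpole: 6430 × 0.13 = 835.9 J
Dragonfly nymph: 835.9 × 0.09 = 75.231 J
Water shrew: 75.231 × 0.2 = 15.0462 J
Pike: 15.0462 × 0.2 = 3.00924 J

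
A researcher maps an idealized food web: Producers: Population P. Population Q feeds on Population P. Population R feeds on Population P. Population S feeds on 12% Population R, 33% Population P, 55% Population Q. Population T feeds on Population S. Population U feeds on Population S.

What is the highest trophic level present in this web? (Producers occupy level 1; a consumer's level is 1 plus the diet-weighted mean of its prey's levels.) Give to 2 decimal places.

3.67

Population Q: 1 + 1 = 2
Population R: 1 + 1 = 2
Population S: 1 + (0.12×2 + 0.33×1 + 0.55×2) = 2.67
Population T: 1 + 2.67 = 3.67
Population U: 1 + 2.67 = 3.67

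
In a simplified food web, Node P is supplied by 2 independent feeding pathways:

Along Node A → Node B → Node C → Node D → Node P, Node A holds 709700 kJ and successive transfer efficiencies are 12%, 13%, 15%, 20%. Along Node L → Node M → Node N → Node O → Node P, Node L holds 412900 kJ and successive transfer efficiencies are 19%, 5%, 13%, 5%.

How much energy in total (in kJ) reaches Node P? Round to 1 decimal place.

Via Node A: 709700 × 0.12 × 0.13 × 0.15 × 0.2 = 332.1396 kJ
Via Node L: 412900 × 0.19 × 0.05 × 0.13 × 0.05 = 25.496575 kJ
Total at Node P: 332.1396 + 25.496575 = 357.636175 kJ

357.6 kJ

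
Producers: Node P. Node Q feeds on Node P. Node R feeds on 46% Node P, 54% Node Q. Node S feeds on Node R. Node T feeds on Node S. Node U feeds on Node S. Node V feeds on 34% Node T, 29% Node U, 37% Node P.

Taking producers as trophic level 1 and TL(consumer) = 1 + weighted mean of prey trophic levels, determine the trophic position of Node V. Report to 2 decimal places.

Node Q: 1 + 1 = 2
Node R: 1 + (0.46×1 + 0.54×2) = 2.54
Node S: 1 + 2.54 = 3.54
Node T: 1 + 3.54 = 4.54
Node U: 1 + 3.54 = 4.54
Node V: 1 + (0.34×4.54 + 0.29×4.54 + 0.37×1) = 4.2302

4.23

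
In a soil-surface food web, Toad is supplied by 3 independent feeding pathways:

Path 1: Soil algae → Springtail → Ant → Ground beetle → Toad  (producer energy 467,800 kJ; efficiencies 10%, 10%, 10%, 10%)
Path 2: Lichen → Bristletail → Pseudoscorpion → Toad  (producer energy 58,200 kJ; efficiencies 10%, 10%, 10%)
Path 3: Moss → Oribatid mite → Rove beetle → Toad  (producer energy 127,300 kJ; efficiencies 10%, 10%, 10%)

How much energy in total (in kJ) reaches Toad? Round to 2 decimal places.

Path 1: 467800 × 0.1 × 0.1 × 0.1 × 0.1 = 46.78 kJ
Path 2: 58200 × 0.1 × 0.1 × 0.1 = 58.2 kJ
Path 3: 127300 × 0.1 × 0.1 × 0.1 = 127.3 kJ
Total at Toad: 46.78 + 58.2 + 127.3 = 232.28 kJ

232.28 kJ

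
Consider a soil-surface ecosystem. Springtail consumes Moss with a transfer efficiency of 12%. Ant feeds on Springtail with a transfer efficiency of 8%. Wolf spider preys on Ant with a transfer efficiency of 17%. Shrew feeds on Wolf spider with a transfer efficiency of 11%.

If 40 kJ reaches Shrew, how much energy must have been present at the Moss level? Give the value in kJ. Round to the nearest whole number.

Cumulative transfer efficiency: 0.12 × 0.08 × 0.17 × 0.11 = 0.00017952
Moss energy = 40 / 0.00017952 = 222816 kJ

222816 kJ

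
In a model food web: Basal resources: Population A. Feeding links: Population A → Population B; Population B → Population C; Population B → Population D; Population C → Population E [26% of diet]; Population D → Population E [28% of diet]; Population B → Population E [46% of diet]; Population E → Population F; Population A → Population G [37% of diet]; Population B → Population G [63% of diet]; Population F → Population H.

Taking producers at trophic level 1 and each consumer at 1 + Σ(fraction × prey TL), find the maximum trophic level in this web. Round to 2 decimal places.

Population B: 1 + 1 = 2
Population C: 1 + 2 = 3
Population D: 1 + 2 = 3
Population E: 1 + (0.26×3 + 0.28×3 + 0.46×2) = 3.54
Population F: 1 + 3.54 = 4.54
Population G: 1 + (0.37×1 + 0.63×2) = 2.63
Population H: 1 + 4.54 = 5.54

5.54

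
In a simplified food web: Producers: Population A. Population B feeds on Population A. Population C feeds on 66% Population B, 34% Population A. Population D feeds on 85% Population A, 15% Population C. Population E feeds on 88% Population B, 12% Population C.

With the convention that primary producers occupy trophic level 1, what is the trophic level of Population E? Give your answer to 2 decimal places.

3.08

Population B: 1 + 1 = 2
Population C: 1 + (0.66×2 + 0.34×1) = 2.66
Population D: 1 + (0.85×1 + 0.15×2.66) = 2.249
Population E: 1 + (0.88×2 + 0.12×2.66) = 3.0792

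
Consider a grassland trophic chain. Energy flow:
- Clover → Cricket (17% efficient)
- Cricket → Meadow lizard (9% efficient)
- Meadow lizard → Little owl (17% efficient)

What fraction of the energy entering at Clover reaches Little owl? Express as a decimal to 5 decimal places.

0.00260

Product of link efficiencies: 0.17 × 0.09 × 0.17 = 0.002601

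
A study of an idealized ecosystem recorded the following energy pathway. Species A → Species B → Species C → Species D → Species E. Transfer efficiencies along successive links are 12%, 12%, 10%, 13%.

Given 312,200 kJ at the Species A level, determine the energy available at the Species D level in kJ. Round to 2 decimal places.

Species B: 312200 × 0.12 = 37464 kJ
Species C: 37464 × 0.12 = 4495.68 kJ
Species D: 4495.68 × 0.1 = 449.568 kJ

449.57 kJ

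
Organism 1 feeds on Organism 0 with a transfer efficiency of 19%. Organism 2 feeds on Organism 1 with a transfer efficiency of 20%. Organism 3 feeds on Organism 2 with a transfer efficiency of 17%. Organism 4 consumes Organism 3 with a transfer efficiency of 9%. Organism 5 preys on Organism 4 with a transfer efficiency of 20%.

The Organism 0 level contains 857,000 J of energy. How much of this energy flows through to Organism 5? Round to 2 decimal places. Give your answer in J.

99.65 J

Organism 1: 857000 × 0.19 = 162830 J
Organism 2: 162830 × 0.2 = 32566 J
Organism 3: 32566 × 0.17 = 5536.22 J
Organism 4: 5536.22 × 0.09 = 498.2598 J
Organism 5: 498.2598 × 0.2 = 99.65196 J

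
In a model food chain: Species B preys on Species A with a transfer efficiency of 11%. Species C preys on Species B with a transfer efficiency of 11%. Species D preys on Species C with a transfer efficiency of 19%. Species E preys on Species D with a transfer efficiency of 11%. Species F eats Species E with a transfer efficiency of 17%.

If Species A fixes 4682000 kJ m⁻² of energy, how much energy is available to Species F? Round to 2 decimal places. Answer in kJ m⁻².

201.29 kJ m⁻²

Species B: 4682000 × 0.11 = 515020 kJ m⁻²
Species C: 515020 × 0.11 = 56652.2 kJ m⁻²
Species D: 56652.2 × 0.19 = 10763.918 kJ m⁻²
Species E: 10763.918 × 0.11 = 1184.03098 kJ m⁻²
Species F: 1184.03098 × 0.17 = 201.2852666 kJ m⁻²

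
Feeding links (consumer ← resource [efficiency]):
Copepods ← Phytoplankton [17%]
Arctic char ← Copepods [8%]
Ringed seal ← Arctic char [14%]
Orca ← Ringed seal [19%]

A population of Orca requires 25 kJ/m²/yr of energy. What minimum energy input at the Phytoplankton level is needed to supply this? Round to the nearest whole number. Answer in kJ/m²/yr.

Cumulative transfer efficiency: 0.17 × 0.08 × 0.14 × 0.19 = 0.00036176
Phytoplankton energy = 25 / 0.00036176 = 69107 kJ/m²/yr

69107 kJ/m²/yr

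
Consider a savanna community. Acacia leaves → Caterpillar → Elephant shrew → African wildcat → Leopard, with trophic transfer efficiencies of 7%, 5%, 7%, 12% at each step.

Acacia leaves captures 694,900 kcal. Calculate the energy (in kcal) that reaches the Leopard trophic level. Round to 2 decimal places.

Caterpillar: 694900 × 0.07 = 48643 kcal
Elephant shrew: 48643 × 0.05 = 2432.15 kcal
African wildcat: 2432.15 × 0.07 = 170.2505 kcal
Leopard: 170.2505 × 0.12 = 20.43006 kcal

20.43 kcal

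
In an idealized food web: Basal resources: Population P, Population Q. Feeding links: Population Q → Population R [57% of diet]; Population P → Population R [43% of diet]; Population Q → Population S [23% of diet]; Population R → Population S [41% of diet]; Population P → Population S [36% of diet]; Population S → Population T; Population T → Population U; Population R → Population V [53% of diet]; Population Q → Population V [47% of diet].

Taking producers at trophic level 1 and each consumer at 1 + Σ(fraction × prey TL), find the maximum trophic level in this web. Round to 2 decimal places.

Population R: 1 + (0.57×1 + 0.43×1) = 2
Population S: 1 + (0.23×1 + 0.41×2 + 0.36×1) = 2.41
Population T: 1 + 2.41 = 3.41
Population U: 1 + 3.41 = 4.41
Population V: 1 + (0.53×2 + 0.47×1) = 2.53

4.41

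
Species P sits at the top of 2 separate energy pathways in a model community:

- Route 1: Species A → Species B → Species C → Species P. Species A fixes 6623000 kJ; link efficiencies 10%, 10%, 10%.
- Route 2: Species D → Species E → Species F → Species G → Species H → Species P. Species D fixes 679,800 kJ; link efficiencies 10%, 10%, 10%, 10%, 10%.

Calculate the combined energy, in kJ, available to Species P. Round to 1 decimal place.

6629.8 kJ

Route 1: 6623000 × 0.1 × 0.1 × 0.1 = 6623 kJ
Route 2: 679800 × 0.1 × 0.1 × 0.1 × 0.1 × 0.1 = 6.798 kJ
Total at Species P: 6623 + 6.798 = 6629.798 kJ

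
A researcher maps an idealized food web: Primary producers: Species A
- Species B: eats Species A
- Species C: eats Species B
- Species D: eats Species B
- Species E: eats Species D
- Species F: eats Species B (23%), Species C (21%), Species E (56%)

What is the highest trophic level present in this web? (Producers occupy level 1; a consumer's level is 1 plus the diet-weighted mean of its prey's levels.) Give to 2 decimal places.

4.33

Species B: 1 + 1 = 2
Species C: 1 + 2 = 3
Species D: 1 + 2 = 3
Species E: 1 + 3 = 4
Species F: 1 + (0.23×2 + 0.21×3 + 0.56×4) = 4.33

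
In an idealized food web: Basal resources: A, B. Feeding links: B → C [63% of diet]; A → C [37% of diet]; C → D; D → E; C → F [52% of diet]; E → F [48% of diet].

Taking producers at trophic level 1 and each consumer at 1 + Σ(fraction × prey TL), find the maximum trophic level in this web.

C: 1 + (0.63×1 + 0.37×1) = 2
D: 1 + 2 = 3
E: 1 + 3 = 4
F: 1 + (0.52×2 + 0.48×4) = 3.96

4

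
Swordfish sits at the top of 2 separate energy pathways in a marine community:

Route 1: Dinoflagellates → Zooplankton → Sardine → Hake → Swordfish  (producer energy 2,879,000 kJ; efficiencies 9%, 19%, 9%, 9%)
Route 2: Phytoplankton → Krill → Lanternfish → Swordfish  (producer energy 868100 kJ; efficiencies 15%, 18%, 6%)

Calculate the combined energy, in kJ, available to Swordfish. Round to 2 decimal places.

Route 1: 2879000 × 0.09 × 0.19 × 0.09 × 0.09 = 398.77029 kJ
Route 2: 868100 × 0.15 × 0.18 × 0.06 = 1406.322 kJ
Total at Swordfish: 398.77029 + 1406.322 = 1805.09229 kJ

1805.09 kJ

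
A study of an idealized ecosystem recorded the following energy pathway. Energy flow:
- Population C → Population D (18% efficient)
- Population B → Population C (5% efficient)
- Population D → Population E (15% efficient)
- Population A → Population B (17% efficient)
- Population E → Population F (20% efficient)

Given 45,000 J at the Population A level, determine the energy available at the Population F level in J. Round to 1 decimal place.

2.1 J

Population B: 45000 × 0.17 = 7650 J
Population C: 7650 × 0.05 = 382.5 J
Population D: 382.5 × 0.18 = 68.85 J
Population E: 68.85 × 0.15 = 10.3275 J
Population F: 10.3275 × 0.2 = 2.0655 J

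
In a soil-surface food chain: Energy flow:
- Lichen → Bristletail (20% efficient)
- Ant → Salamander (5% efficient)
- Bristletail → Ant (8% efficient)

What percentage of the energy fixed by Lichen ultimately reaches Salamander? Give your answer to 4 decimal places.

0.0800%

Product of link efficiencies: 0.2 × 0.08 × 0.05 = 0.0008
As a percentage: 0.0008 × 100 = 0.0800%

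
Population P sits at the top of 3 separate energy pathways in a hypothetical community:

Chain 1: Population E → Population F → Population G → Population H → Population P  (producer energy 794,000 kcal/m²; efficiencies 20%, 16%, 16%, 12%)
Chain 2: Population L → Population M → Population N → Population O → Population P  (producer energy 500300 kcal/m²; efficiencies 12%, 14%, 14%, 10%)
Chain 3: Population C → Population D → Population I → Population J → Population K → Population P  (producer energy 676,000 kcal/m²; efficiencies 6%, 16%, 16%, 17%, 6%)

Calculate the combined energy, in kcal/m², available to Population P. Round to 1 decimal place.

616.1 kcal/m²

Chain 1: 794000 × 0.2 × 0.16 × 0.16 × 0.12 = 487.8336 kcal/m²
Chain 2: 500300 × 0.12 × 0.14 × 0.14 × 0.1 = 117.67056 kcal/m²
Chain 3: 676000 × 0.06 × 0.16 × 0.16 × 0.17 × 0.06 = 10.5910272 kcal/m²
Total at Population P: 487.8336 + 117.67056 + 10.5910272 = 616.0951872 kcal/m²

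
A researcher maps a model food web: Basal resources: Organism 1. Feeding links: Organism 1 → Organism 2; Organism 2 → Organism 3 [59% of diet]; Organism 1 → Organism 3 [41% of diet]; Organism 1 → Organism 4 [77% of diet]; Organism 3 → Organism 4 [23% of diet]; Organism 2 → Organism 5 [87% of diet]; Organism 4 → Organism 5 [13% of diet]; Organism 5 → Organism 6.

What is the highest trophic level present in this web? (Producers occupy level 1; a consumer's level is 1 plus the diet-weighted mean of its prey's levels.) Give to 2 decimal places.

Organism 2: 1 + 1 = 2
Organism 3: 1 + (0.59×2 + 0.41×1) = 2.59
Organism 4: 1 + (0.77×1 + 0.23×2.59) = 2.3657
Organism 5: 1 + (0.87×2 + 0.13×2.3657) = 3.047541
Organism 6: 1 + 3.047541 = 4.047541

4.05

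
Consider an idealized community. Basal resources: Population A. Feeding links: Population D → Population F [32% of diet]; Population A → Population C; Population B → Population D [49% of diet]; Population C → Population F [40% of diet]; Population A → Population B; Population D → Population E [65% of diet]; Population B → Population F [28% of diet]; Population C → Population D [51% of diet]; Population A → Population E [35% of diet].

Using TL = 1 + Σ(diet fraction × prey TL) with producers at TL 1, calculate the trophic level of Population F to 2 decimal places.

3.32

Population B: 1 + 1 = 2
Population C: 1 + 1 = 2
Population D: 1 + (0.51×2 + 0.49×2) = 3
Population E: 1 + (0.65×3 + 0.35×1) = 3.3
Population F: 1 + (0.4×2 + 0.32×3 + 0.28×2) = 3.32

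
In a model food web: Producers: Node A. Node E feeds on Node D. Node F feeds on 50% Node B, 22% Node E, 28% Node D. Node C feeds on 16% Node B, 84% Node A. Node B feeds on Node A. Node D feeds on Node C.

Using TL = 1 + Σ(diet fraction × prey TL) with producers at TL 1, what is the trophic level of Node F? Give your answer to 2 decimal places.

Node B: 1 + 1 = 2
Node C: 1 + (0.16×2 + 0.84×1) = 2.16
Node D: 1 + 2.16 = 3.16
Node E: 1 + 3.16 = 4.16
Node F: 1 + (0.5×2 + 0.22×4.16 + 0.28×3.16) = 3.8

3.80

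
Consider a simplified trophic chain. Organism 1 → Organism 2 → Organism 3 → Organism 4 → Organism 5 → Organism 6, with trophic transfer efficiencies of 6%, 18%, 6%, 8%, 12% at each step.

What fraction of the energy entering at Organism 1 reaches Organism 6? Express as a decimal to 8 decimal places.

Product of link efficiencies: 0.06 × 0.18 × 0.06 × 0.08 × 0.12 = 0.0000062208

0.00000622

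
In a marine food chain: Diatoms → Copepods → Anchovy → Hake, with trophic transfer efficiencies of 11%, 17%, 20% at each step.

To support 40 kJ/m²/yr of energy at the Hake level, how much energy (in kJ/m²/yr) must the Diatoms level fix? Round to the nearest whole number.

10695 kJ/m²/yr

Cumulative transfer efficiency: 0.11 × 0.17 × 0.2 = 0.00374
Diatoms energy = 40 / 0.00374 = 10695 kJ/m²/yr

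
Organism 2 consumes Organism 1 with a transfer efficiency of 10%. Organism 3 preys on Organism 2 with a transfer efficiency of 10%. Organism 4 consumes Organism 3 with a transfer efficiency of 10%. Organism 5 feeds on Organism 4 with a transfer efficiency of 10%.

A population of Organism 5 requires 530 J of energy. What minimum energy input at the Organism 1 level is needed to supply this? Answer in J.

5300000 J

Cumulative transfer efficiency: 0.1 × 0.1 × 0.1 × 0.1 = 0.0001
Organism 1 energy = 530 / 0.0001 = 5300000 J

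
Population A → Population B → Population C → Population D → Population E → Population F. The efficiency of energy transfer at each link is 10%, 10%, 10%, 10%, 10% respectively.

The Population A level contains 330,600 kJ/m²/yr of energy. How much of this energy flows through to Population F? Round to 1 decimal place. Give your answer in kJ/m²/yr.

3.3 kJ/m²/yr

Population B: 330600 × 0.1 = 33060 kJ/m²/yr
Population C: 33060 × 0.1 = 3306 kJ/m²/yr
Population D: 3306 × 0.1 = 330.6 kJ/m²/yr
Population E: 330.6 × 0.1 = 33.06 kJ/m²/yr
Population F: 33.06 × 0.1 = 3.306 kJ/m²/yr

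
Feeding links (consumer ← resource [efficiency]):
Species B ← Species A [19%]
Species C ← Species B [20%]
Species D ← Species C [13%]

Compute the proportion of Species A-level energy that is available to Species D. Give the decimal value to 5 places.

0.00494

Product of link efficiencies: 0.19 × 0.2 × 0.13 = 0.00494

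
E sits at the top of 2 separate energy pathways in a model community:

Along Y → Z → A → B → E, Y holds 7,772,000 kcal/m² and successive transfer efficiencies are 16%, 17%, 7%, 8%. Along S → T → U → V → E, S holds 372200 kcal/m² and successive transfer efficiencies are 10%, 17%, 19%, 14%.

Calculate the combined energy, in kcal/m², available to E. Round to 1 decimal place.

Via Y: 7772000 × 0.16 × 0.17 × 0.07 × 0.08 = 1183.83104 kcal/m²
Via S: 372200 × 0.1 × 0.17 × 0.19 × 0.14 = 168.30884 kcal/m²
Total at E: 1183.83104 + 168.30884 = 1352.13988 kcal/m²

1352.1 kcal/m²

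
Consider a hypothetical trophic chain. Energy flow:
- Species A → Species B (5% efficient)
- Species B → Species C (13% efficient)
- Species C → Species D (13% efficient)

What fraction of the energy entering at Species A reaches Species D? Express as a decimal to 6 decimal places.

0.000845

Product of link efficiencies: 0.05 × 0.13 × 0.13 = 0.000845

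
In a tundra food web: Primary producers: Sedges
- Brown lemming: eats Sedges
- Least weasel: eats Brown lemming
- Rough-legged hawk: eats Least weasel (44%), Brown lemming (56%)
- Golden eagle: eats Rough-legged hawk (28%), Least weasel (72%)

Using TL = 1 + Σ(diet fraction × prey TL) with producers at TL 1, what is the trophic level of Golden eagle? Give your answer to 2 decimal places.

4.12

Brown lemming: 1 + 1 = 2
Least weasel: 1 + 2 = 3
Rough-legged hawk: 1 + (0.44×3 + 0.56×2) = 3.44
Golden eagle: 1 + (0.28×3.44 + 0.72×3) = 4.1232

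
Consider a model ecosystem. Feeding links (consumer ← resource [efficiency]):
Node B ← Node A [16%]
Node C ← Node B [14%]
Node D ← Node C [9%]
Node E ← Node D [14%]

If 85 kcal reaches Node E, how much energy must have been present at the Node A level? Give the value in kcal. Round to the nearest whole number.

301162 kcal

Cumulative transfer efficiency: 0.16 × 0.14 × 0.09 × 0.14 = 0.00028224
Node A energy = 85 / 0.00028224 = 301162 kcal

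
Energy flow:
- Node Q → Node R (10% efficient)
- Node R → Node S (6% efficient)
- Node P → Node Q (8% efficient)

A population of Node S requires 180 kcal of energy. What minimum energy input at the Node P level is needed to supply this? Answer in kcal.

Cumulative transfer efficiency: 0.08 × 0.1 × 0.06 = 0.00048
Node P energy = 180 / 0.00048 = 375000 kcal

375000 kcal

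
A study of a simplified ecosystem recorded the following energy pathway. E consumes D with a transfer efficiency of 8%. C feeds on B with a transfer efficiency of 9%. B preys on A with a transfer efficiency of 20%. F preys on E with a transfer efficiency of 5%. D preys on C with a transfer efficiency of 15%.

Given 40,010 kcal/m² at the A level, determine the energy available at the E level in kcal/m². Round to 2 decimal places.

B: 40010 × 0.2 = 8002 kcal/m²
C: 8002 × 0.09 = 720.18 kcal/m²
D: 720.18 × 0.15 = 108.027 kcal/m²
E: 108.027 × 0.08 = 8.64216 kcal/m²

8.64 kcal/m²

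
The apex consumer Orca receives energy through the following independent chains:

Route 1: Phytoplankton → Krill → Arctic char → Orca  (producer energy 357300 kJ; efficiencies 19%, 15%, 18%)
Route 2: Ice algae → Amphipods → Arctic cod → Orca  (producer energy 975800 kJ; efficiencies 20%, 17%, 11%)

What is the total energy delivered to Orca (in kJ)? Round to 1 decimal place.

5482.4 kJ

Route 1: 357300 × 0.19 × 0.15 × 0.18 = 1832.949 kJ
Route 2: 975800 × 0.2 × 0.17 × 0.11 = 3649.492 kJ
Total at Orca: 1832.949 + 3649.492 = 5482.441 kJ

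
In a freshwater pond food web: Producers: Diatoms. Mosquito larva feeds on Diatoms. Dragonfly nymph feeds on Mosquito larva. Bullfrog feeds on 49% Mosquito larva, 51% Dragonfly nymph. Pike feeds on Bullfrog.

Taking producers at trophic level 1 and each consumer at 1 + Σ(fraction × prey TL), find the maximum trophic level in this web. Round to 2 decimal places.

4.51

Mosquito larva: 1 + 1 = 2
Dragonfly nymph: 1 + 2 = 3
Bullfrog: 1 + (0.49×2 + 0.51×3) = 3.51
Pike: 1 + 3.51 = 4.51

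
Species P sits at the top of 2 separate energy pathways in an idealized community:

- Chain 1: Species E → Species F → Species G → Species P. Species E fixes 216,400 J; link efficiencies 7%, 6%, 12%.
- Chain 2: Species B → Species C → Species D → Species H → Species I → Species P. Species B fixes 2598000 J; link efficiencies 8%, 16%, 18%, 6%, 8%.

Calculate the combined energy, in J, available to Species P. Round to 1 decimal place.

137.8 J

Chain 1: 216400 × 0.07 × 0.06 × 0.12 = 109.0656 J
Chain 2: 2598000 × 0.08 × 0.16 × 0.18 × 0.06 × 0.08 = 28.7318016 J
Total at Species P: 109.0656 + 28.7318016 = 137.7974016 J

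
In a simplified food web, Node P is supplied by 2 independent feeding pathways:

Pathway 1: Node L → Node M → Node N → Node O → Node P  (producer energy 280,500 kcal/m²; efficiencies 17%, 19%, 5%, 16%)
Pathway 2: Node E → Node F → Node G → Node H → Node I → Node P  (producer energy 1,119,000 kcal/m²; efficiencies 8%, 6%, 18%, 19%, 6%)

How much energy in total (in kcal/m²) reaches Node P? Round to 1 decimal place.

83.5 kcal/m²

Pathway 1: 280500 × 0.17 × 0.19 × 0.05 × 0.16 = 72.4812 kcal/m²
Pathway 2: 1119000 × 0.08 × 0.06 × 0.18 × 0.19 × 0.06 = 11.0217024 kcal/m²
Total at Node P: 72.4812 + 11.0217024 = 83.5029024 kcal/m²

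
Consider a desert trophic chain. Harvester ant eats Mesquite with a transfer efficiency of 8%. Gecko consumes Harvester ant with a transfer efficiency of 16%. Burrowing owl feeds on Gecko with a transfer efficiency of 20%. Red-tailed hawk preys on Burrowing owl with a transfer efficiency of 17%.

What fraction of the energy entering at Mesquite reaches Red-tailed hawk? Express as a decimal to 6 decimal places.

Product of link efficiencies: 0.08 × 0.16 × 0.2 × 0.17 = 0.0004352

0.000435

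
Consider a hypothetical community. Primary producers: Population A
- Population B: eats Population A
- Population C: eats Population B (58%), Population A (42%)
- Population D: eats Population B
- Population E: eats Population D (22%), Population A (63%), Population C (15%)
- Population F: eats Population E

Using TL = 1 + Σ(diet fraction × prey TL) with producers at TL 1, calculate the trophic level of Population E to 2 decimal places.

2.68

Population B: 1 + 1 = 2
Population C: 1 + (0.58×2 + 0.42×1) = 2.58
Population D: 1 + 2 = 3
Population E: 1 + (0.22×3 + 0.63×1 + 0.15×2.58) = 2.677
Population F: 1 + 2.677 = 3.677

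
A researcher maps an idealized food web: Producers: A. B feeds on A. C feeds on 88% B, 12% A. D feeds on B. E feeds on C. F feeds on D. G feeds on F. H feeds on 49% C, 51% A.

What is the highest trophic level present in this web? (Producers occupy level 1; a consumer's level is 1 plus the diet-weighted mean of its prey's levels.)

B: 1 + 1 = 2
C: 1 + (0.88×2 + 0.12×1) = 2.88
D: 1 + 2 = 3
E: 1 + 2.88 = 3.88
F: 1 + 3 = 4
G: 1 + 4 = 5
H: 1 + (0.49×2.88 + 0.51×1) = 2.9212

5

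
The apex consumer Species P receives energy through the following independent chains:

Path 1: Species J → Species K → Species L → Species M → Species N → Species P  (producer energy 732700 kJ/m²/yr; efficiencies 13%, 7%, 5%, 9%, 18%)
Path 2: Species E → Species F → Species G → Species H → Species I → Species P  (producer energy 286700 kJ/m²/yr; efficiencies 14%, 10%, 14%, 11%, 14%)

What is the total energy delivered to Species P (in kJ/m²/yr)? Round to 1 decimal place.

14.1 kJ/m²/yr

Path 1: 732700 × 0.13 × 0.07 × 0.05 × 0.09 × 0.18 = 5.4007317 kJ/m²/yr
Path 2: 286700 × 0.14 × 0.1 × 0.14 × 0.11 × 0.14 = 8.6537528 kJ/m²/yr
Total at Species P: 5.4007317 + 8.6537528 = 14.0544845 kJ/m²/yr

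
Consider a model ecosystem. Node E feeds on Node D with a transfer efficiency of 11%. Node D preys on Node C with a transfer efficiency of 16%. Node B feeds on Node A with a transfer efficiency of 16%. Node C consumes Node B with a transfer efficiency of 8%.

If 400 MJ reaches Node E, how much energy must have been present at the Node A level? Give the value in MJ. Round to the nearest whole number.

Cumulative transfer efficiency: 0.16 × 0.08 × 0.16 × 0.11 = 0.00022528
Node A energy = 400 / 0.00022528 = 1775568 MJ

1775568 MJ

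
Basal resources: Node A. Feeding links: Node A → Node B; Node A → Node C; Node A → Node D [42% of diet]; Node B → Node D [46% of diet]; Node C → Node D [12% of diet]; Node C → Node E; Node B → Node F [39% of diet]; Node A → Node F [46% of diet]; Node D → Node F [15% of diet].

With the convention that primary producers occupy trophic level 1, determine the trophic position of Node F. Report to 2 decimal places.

Node B: 1 + 1 = 2
Node C: 1 + 1 = 2
Node D: 1 + (0.42×1 + 0.46×2 + 0.12×2) = 2.58
Node E: 1 + 2 = 3
Node F: 1 + (0.39×2 + 0.46×1 + 0.15×2.58) = 2.627

2.63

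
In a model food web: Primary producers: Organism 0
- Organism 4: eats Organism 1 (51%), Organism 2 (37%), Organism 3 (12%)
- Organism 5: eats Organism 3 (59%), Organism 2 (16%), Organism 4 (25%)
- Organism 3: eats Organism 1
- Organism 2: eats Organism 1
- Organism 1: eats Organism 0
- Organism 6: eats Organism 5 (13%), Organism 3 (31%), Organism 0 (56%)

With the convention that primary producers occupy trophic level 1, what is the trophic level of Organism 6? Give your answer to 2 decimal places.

3.03

Organism 1: 1 + 1 = 2
Organism 2: 1 + 2 = 3
Organism 3: 1 + 2 = 3
Organism 4: 1 + (0.51×2 + 0.37×3 + 0.12×3) = 3.49
Organism 5: 1 + (0.59×3 + 0.16×3 + 0.25×3.49) = 4.1225
Organism 6: 1 + (0.13×4.1225 + 0.31×3 + 0.56×1) = 3.025925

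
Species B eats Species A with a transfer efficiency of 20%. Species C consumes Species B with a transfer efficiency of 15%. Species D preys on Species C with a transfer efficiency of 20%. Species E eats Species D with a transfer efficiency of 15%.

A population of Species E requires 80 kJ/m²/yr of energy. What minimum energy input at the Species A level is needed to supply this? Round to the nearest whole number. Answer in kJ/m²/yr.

Cumulative transfer efficiency: 0.2 × 0.15 × 0.2 × 0.15 = 0.0009
Species A energy = 80 / 0.0009 = 88889 kJ/m²/yr

88889 kJ/m²/yr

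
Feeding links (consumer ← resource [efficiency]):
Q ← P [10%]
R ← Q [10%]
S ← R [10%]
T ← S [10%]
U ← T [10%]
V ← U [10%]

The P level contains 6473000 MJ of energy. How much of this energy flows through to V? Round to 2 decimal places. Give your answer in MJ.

6.47 MJ

Q: 6473000 × 0.1 = 647300 MJ
R: 647300 × 0.1 = 64730 MJ
S: 64730 × 0.1 = 6473 MJ
T: 6473 × 0.1 = 647.3 MJ
U: 647.3 × 0.1 = 64.73 MJ
V: 64.73 × 0.1 = 6.473 MJ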